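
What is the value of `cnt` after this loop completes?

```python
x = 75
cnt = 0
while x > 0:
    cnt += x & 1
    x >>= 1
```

Count set bits in 75 (binary: 0b1001011)
`cnt` takes the values: 0 → 1 → 2 → 3 → 4

Answer: 4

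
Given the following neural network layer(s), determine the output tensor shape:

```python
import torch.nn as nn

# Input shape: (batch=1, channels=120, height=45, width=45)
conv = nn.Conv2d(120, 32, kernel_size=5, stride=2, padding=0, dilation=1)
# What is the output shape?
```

Input: (1, 120, 45, 45) -> Output: (1, 32, 21, 21)

Answer: (1, 32, 21, 21)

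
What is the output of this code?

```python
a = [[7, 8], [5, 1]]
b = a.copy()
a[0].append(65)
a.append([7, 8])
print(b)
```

Key concept: shallow copy with nested lists.
Step by step:
`a = [[7, 8], [5, 1]]` → a = [[7, 8], [5, 1]]
`b = a.copy()` → b = [[7, 8], [5, 1]]
`a[0].append(65)` → a = [[7, 8, 65], [5, 1]]; b = [[7, 8, 65], [5, 1]]
`a.append([7, 8])` → a = [[7, 8, 65], [5, 1], [7, 8]]
`print(b)` → prints [[7, 8, 65], [5, 1]]

Answer: [[7, 8, 65], [5, 1]]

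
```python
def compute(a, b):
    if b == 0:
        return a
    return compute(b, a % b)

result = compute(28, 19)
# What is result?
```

compute(28, 19) -> compute(19, 9) -> compute(9, 1) -> compute(1, 0) -> 1

Answer: 1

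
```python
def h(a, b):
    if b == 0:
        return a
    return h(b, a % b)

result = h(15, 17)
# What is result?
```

h(15, 17) -> h(17, 15) -> h(15, 2) -> h(2, 1) -> h(1, 0) -> 1

Answer: 1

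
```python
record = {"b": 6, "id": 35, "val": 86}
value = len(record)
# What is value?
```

Trace:
`record = {"b": 6, "id": 35, "val": 86}` → record = {'b': 6, 'id': 35, 'val': 86}
`value = len(record)` → value = 3
So value = 3

Answer: 3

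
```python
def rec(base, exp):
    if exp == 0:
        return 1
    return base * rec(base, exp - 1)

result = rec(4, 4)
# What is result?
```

rec(4, 4) = 4 * 4 * 4 * 4 = 256

Answer: 256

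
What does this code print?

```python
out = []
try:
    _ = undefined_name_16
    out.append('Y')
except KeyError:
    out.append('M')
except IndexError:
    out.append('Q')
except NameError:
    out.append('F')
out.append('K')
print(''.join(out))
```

Execution trace: 'F' (except NameError) → 'K' (after the try/except). Output: FK

Answer: FK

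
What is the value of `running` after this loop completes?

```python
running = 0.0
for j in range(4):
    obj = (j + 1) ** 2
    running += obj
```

Sum of squared losses 1² + 2² + ... + 4²
`running` takes the values: 0.0 → 1.0 → 5.0 → 14.0 → 30.0

Answer: 30.0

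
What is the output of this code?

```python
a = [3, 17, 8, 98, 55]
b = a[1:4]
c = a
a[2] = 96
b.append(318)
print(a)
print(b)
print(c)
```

Key concept: slice vs alias.
Step by step:
`a = [3, 17, 8, 98, 55]` → a = [3, 17, 8, 98, 55]
`b = a[1:4]` → b = [17, 8, 98]
`c = a` → c = [3, 17, 8, 98, 55] (same object as a)
`a[2] = 96` → a = [3, 17, 96, 98, 55] (same object as c); c = [3, 17, 96, 98, 55] (same object as a)
`b.append(318)` → b = [17, 8, 98, 318]
`print(a)` → prints [3, 17, 96, 98, 55]
`print(b)` → prints [17, 8, 98, 318]
`print(c)` → prints [3, 17, 96, 98, 55]

Answer:
[3, 17, 96, 98, 55]
[17, 8, 98, 318]
[3, 17, 96, 98, 55]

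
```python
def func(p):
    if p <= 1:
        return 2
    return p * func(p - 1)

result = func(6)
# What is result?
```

func(6) = 6 * 5 * 4 * 3 * 2 * 2 = 1440

Answer: 1440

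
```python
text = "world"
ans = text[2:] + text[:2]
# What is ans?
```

Trace:
`text = "world"` → text = 'world'
`ans = text[2:] + text[:2]` → ans = 'rldwo'
So ans = 'rldwo'

Answer: 'rldwo'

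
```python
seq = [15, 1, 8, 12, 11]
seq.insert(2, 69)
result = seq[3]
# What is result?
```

Trace:
`seq = [15, 1, 8, 12, 11]` → seq = [15, 1, 8, 12, 11]
`seq.insert(2, 69)` → seq = [15, 1, 69, 8, 12, 11]
`result = seq[3]` → result = 8
So result = 8

Answer: 8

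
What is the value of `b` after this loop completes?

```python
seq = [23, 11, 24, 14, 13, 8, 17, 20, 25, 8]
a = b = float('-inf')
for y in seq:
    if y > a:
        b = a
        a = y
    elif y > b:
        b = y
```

Second largest (with repeats) in [23, 11, 24, 14, 13, 8, 17, 20, 25, 8]
`b` takes the values: -inf → 11 → 23 → 24

Answer: 24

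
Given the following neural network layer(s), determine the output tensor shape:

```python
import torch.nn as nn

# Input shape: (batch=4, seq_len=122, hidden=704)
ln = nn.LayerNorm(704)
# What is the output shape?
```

Input: (4, 122, 704) -> Output: (4, 122, 704)

Answer: (4, 122, 704)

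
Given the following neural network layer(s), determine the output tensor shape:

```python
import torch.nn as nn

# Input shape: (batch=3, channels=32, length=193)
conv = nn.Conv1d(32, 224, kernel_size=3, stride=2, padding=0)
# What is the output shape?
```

Input: (3, 32, 193) -> Output: (3, 224, 96)

Answer: (3, 224, 96)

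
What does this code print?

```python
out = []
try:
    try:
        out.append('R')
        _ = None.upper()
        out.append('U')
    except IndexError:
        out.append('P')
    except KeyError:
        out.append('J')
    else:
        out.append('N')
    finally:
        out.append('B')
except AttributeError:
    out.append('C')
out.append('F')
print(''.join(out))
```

Execution trace: 'R' (try body) → 'B' (finally) → 'C' (outer except AttributeError) → 'F' (after the try/except). Output: RBCF

Answer: RBCF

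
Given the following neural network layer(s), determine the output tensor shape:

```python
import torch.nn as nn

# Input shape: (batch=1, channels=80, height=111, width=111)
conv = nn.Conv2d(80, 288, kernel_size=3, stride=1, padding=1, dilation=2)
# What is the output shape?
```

Input: (1, 80, 111, 111) -> Output: (1, 288, 109, 109)

Answer: (1, 288, 109, 109)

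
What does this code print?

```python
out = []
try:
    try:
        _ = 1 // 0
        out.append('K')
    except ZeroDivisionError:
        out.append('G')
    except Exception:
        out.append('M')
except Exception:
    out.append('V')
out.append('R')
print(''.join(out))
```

Execution trace: 'G' (inner except ZeroDivisionError) → 'R' (after the try/except). Output: GR

Answer: GR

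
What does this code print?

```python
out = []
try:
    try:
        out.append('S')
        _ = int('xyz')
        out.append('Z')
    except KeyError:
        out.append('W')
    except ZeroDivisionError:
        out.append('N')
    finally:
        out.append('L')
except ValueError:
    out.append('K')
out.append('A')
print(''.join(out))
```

Execution trace: 'S' (try body) → 'L' (finally) → 'K' (outer except ValueError) → 'A' (after the try/except). Output: SLKA

Answer: SLKA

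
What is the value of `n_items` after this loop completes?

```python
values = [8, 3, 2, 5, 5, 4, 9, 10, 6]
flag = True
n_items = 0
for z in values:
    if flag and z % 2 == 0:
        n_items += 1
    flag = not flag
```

Count even values at even positions
`n_items` takes the values: 0 → 1 → 2 → 3

Answer: 3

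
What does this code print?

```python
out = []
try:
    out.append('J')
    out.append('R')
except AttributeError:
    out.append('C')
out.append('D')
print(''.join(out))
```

Execution trace: 'J' (try body) → 'R' (try body, no exception) → 'D' (after the try/except). Output: JRD

Answer: JRD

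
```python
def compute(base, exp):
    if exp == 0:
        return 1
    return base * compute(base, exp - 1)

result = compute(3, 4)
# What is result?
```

compute(3, 4) = 3 * 3 * 3 * 3 = 81

Answer: 81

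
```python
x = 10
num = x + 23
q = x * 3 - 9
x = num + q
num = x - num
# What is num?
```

Trace:
`x = 10` → x = 10
`num = x + 23` → num = 33
`q = x * 3 - 9` → q = 21
`x = num + q` → x = 54
`num = x - num` → num = 21
So num = 21

Answer: 21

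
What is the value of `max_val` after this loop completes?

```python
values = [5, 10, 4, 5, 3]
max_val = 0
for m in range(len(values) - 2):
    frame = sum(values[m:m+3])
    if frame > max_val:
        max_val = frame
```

Max sum of 3-element window in [5, 10, 4, 5, 3]
`max_val` takes the values: 0 → 19

Answer: 19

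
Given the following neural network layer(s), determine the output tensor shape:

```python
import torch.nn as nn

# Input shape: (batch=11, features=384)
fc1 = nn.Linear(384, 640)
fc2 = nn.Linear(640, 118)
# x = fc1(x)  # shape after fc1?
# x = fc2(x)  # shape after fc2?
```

Input: (11, 384) -> after fc1: (11, 640) -> Output: (11, 118)

Answer: (11, 118)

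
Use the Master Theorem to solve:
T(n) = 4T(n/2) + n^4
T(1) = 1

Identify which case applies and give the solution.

a=4, b=2, f(n)=n^4. log_2(4) = 2. Since c=4 > 2 and the regularity condition holds (4(n/2)^4 = (4/2^4)n^4 with 4/2^4 < 1), Case 3 applies: T(n) = Θ(f(n)) = O(n^4).

Answer: O(n^4) - Case 3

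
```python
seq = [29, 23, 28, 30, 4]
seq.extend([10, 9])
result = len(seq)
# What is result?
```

Trace:
`seq = [29, 23, 28, 30, 4]` → seq = [29, 23, 28, 30, 4]
`seq.extend([10, 9])` → seq = [29, 23, 28, 30, 4, 10, 9]
`result = len(seq)` → result = 7
So result = 7

Answer: 7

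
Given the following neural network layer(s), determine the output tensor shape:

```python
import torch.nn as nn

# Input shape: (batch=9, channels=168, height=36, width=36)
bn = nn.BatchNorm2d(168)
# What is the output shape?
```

Input: (9, 168, 36, 36) -> Output: (9, 168, 36, 36)

Answer: (9, 168, 36, 36)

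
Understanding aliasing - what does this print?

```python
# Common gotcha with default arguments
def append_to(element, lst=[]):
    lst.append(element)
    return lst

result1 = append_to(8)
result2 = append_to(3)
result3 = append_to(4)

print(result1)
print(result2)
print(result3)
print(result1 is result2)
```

Key concept: mutable default argument gotcha.
Step by step:
`result1 = append_to(8)` → result1 = [8]
`result2 = append_to(3)` → result1 = [8, 3] (same object as result2); result2 = [8, 3] (same object as result1)
`result3 = append_to(4)` → result1 = [8, 3, 4] (same object as result2, result3); result2 = [8, 3, 4] (same object as result1, result3); result3 = [8, 3, 4] (same object as result1, result2)
`print(result1)` → prints [8, 3, 4]
`print(result2)` → prints [8, 3, 4]
`print(result3)` → prints [8, 3, 4]
`print(result1 is result2)` → prints True

Answer:
[8, 3, 4]
[8, 3, 4]
[8, 3, 4]
True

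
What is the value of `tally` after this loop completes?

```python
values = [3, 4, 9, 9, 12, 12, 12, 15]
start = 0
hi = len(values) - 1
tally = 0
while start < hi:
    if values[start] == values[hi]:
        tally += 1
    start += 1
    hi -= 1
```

Count matching pairs from ends
`tally` takes the values: 0

Answer: 0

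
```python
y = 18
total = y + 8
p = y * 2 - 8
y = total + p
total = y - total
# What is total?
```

Trace:
`y = 18` → y = 18
`total = y + 8` → total = 26
`p = y * 2 - 8` → p = 28
`y = total + p` → y = 54
`total = y - total` → total = 28
So total = 28

Answer: 28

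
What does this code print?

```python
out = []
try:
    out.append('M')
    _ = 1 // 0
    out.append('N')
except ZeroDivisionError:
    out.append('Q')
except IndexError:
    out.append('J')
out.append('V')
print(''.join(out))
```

Execution trace: 'M' (try body) → 'Q' (except ZeroDivisionError) → 'V' (after the try/except). Output: MQV

Answer: MQV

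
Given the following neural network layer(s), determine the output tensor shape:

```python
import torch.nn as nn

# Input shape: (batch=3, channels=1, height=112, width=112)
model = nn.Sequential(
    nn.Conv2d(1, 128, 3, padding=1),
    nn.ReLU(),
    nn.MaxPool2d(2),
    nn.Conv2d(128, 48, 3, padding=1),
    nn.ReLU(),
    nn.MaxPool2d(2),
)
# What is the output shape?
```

Input: (3, 1, 112, 112) -> after first Conv2d: (3, 128, 112, 112) -> after first MaxPool2d: (3, 128, 56, 56) -> after second Conv2d: (3, 48, 56, 56) -> Output: (3, 48, 28, 28)

Answer: (3, 48, 28, 28)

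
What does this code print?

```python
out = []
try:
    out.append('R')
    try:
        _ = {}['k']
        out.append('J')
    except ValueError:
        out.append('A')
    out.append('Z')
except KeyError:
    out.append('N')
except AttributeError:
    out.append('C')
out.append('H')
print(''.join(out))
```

Execution trace: 'R' (try body) → 'N' (except KeyError) → 'H' (after the try/except). Output: RNH

Answer: RNH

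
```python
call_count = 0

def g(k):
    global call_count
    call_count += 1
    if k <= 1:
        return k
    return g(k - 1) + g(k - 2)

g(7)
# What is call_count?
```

Calls(k) = 1 + Calls(k-1) + Calls(k-2); Calls(0)=Calls(1)=1. For k=7 this gives 41.

Answer: 41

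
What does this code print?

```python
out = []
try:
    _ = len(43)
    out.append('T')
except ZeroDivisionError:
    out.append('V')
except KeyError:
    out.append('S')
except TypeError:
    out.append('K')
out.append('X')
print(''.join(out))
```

Execution trace: 'K' (except TypeError) → 'X' (after the try/except). Output: KX

Answer: KX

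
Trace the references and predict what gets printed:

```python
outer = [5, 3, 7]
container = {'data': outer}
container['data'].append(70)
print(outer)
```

Key concept: dict holds reference to list.
Step by step:
`outer = [5, 3, 7]` → outer = [5, 3, 7]
`container = {'data': outer}` → container = {'data': [5, 3, 7]}
`container['data'].append(70)` → outer = [5, 3, 7, 70]; container = {'data': [5, 3, 7, 70]}
`print(outer)` → prints [5, 3, 7, 70]

Answer: [5, 3, 7, 70]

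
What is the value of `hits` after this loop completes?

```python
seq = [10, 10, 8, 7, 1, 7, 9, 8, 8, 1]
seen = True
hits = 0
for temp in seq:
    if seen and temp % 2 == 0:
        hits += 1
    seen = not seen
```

Count even values at even positions
`hits` takes the values: 0 → 1 → 2 → 3

Answer: 3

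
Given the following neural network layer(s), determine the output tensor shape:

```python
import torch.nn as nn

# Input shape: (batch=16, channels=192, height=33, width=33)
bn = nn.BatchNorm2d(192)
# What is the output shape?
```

Input: (16, 192, 33, 33) -> Output: (16, 192, 33, 33)

Answer: (16, 192, 33, 33)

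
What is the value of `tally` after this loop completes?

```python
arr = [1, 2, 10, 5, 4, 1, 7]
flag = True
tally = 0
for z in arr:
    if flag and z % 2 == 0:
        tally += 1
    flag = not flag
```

Count even values at even positions
`tally` takes the values: 0 → 1 → 2

Answer: 2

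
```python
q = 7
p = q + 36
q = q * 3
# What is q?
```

Trace:
`q = 7` → q = 7
`p = q + 36` → p = 43
`q = q * 3` → q = 21
So q = 21

Answer: 21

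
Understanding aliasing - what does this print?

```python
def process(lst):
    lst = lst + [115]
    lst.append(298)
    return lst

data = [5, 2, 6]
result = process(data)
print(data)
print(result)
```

Key concept: rebinding parameter vs mutation.
Step by step:
`data = [5, 2, 6]` → data = [5, 2, 6]
`result = process(data)` → result = [5, 2, 6, 115, 298]
`print(data)` → prints [5, 2, 6]
`print(result)` → prints [5, 2, 6, 115, 298]

Answer:
[5, 2, 6]
[5, 2, 6, 115, 298]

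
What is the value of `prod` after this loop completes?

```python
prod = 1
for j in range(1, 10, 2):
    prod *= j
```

Product of 1, 3, 5, ... up to 9
`prod` takes the values: 1 → 3 → 15 → 105 → 945

Answer: 945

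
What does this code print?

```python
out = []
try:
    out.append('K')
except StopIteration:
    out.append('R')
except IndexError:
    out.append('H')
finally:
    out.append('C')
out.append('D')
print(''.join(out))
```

Execution trace: 'K' (try body, no exception) → 'C' (finally) → 'D' (after the try/except). Output: KCD

Answer: KCD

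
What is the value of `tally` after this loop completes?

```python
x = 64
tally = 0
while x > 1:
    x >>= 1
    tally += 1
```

Count right shifts until 1
`tally` takes the values: 0 → 1 → 2 → 3 → 4 → 5 → 6

Answer: 6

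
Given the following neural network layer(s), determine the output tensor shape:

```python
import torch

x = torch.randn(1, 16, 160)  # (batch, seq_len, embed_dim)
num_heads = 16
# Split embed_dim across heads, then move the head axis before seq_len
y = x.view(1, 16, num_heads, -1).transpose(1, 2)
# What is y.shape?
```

Input: (1, 16, 160) -> head_dim = 160 // 16 = 10; after view: (1, 16, 16, 10) -> after transpose(1, 2): (1, 16, 16, 10) -> Output: (1, 16, 16, 10)

Answer: (1, 16, 16, 10)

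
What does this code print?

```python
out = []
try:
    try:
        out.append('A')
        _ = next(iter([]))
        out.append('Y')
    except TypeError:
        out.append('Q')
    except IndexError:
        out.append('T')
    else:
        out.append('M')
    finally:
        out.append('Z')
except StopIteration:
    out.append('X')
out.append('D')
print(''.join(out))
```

Execution trace: 'A' (try body) → 'Z' (finally) → 'X' (outer except StopIteration) → 'D' (after the try/except). Output: AZXD

Answer: AZXD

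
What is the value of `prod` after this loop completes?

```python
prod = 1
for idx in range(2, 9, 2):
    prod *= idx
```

Product of even numbers 2 to 8
`prod` takes the values: 1 → 2 → 8 → 48 → 384

Answer: 384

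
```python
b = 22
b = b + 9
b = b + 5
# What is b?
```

Trace:
`b = 22` → b = 22
`b = b + 9` → b = 31
`b = b + 5` → b = 36
So b = 36

Answer: 36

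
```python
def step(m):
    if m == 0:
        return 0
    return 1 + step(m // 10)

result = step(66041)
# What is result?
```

Count of digits of 66041: 5

Answer: 5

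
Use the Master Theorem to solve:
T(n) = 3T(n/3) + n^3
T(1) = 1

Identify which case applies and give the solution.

a=3, b=3, f(n)=n^3. log_3(3) = 1. Since c=3 > 1 and the regularity condition holds (3(n/3)^3 = (3/3^3)n^3 with 3/3^3 < 1), Case 3 applies: T(n) = Θ(f(n)) = O(n^3).

Answer: O(n^3) - Case 3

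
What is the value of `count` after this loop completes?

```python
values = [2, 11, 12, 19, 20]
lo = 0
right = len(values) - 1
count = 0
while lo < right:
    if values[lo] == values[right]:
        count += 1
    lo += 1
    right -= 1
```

Count matching pairs from ends
`count` takes the values: 0

Answer: 0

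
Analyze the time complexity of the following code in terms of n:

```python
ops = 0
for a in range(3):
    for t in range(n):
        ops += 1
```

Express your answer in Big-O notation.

Each loop level contributes: 1 × n. Multiplying the contributions gives O(n).

Answer: O(n)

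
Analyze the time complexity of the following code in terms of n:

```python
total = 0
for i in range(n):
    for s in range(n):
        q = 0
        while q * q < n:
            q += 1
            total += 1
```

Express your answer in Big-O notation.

Each loop level contributes: n × n × √n. Multiplying the contributions gives O(n^2√n).

Answer: O(n^2√n)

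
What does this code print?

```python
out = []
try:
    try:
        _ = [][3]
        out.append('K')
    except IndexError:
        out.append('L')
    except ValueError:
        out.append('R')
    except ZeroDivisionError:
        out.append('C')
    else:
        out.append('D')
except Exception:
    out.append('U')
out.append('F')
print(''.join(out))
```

Execution trace: 'L' (inner except IndexError) → 'F' (after the try/except). Output: LF

Answer: LF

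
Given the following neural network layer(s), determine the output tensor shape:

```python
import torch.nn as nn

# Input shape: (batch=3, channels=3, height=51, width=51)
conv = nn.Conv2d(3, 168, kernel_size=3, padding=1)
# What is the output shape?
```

Input: (3, 3, 51, 51) -> Output: (3, 168, 51, 51)

Answer: (3, 168, 51, 51)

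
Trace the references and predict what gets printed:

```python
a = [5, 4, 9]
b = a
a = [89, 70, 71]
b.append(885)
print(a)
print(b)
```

Key concept: rebinding vs mutation: a is rebound to a new list, b still points at the original.
Step by step:
`a = [5, 4, 9]` → a = [5, 4, 9]
`b = a` → b = [5, 4, 9] (same object as a)
`a = [89, 70, 71]` → a = [89, 70, 71]
`b.append(885)` → b = [5, 4, 9, 885]
`print(a)` → prints [89, 70, 71]
`print(b)` → prints [5, 4, 9, 885]

Answer:
[89, 70, 71]
[5, 4, 9, 885]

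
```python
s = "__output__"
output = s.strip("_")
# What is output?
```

Trace:
`s = "__output__"` → s = '__output__'
`output = s.strip("_")` → output = 'output'
So output = 'output'

Answer: 'output'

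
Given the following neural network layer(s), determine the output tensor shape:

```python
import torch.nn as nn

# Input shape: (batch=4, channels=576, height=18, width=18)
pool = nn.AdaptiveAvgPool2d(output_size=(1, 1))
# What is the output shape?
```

Input: (4, 576, 18, 18) -> Output: (4, 576, 1, 1)

Answer: (4, 576, 1, 1)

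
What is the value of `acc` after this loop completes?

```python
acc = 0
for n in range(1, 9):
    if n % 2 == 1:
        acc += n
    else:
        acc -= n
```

Add odd, subtract even
`acc` takes the values: 0 → 1 → -1 → 2 → -2 → 3 → -3 → 4 → -4

Answer: -4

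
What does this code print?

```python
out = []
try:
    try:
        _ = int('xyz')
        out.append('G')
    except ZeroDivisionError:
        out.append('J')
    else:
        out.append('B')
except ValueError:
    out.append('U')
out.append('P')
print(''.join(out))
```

Execution trace: 'U' (outer except ValueError) → 'P' (after the try/except). Output: UP

Answer: UP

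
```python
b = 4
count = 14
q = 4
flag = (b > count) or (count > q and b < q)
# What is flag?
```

Trace:
`b = 4` → b = 4
`count = 14` → count = 14
`q = 4` → q = 4
`flag = (b > count) or (count > q and b < q)` → flag = False
So flag = False

Answer: False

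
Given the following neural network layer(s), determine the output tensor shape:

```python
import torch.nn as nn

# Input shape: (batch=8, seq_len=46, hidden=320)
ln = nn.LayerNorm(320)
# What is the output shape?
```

Input: (8, 46, 320) -> Output: (8, 46, 320)

Answer: (8, 46, 320)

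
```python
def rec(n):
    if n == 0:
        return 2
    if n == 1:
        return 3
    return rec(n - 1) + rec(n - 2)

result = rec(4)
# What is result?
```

Build up from base cases: rec(0)=2, rec(1)=3, rec(2)=5, rec(3)=8, rec(4)=13

Answer: 13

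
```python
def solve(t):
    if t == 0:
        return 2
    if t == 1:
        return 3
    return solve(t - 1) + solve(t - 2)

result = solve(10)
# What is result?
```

Build up from base cases: solve(0)=2, solve(1)=3, solve(2)=5, solve(3)=8, solve(4)=13, solve(5)=21, solve(6)=34, ..., solve(10)=233

Answer: 233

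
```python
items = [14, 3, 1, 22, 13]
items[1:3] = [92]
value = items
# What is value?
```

Trace:
`items = [14, 3, 1, 22, 13]` → items = [14, 3, 1, 22, 13]
`items[1:3] = [92]` → items = [14, 92, 22, 13]
`value = items` → value = [14, 92, 22, 13]
So value = [14, 92, 22, 13]

Answer: [14, 92, 22, 13]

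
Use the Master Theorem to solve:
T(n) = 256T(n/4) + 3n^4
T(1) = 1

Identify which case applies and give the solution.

a=256, b=4, f(n)=3n^4. log_4(256) = 4. Since c=4 = 4, Case 2 applies: T(n) = Θ(n^log_b(a) · log n) = O(n^4 log n).

Answer: O(n^4 log n) - Case 2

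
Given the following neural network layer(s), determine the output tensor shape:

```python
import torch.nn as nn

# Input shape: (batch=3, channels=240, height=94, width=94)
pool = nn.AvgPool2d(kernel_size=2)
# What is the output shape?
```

Input: (3, 240, 94, 94) -> Output: (3, 240, 47, 47)

Answer: (3, 240, 47, 47)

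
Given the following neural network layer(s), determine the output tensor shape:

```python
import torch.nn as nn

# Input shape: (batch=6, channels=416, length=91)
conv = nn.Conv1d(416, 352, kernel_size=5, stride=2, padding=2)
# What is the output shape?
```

Input: (6, 416, 91) -> Output: (6, 352, 46)

Answer: (6, 352, 46)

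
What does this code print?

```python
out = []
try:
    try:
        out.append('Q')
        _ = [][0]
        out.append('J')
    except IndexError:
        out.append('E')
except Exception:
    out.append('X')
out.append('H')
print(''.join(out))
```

Execution trace: 'Q' (inner try body) → 'E' (inner except IndexError) → 'H' (after the try/except). Output: QEH

Answer: QEH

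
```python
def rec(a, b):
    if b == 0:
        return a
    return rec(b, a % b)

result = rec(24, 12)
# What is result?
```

rec(24, 12) -> rec(12, 0) -> 12

Answer: 12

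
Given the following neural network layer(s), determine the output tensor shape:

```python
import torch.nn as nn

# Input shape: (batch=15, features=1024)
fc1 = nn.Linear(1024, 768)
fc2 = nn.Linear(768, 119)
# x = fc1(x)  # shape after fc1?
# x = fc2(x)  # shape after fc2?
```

Input: (15, 1024) -> after fc1: (15, 768) -> Output: (15, 119)

Answer: (15, 119)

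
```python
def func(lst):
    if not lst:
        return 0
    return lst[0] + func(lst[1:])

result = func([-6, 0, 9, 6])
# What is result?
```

(-6) + 0 + 9 + 6 + 0 = 9

Answer: 9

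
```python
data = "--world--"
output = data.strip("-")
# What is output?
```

Trace:
`data = "--world--"` → data = '--world--'
`output = data.strip("-")` → output = 'world'
So output = 'world'

Answer: 'world'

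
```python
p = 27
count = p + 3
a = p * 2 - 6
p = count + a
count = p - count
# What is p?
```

Trace:
`p = 27` → p = 27
`count = p + 3` → count = 30
`a = p * 2 - 6` → a = 48
`p = count + a` → p = 78
`count = p - count` → count = 48
So p = 78

Answer: 78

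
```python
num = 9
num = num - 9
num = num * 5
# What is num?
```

Trace:
`num = 9` → num = 9
`num = num - 9` → num = 0
`num = num * 5` → num = 0
So num = 0

Answer: 0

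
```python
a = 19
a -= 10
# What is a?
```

Trace:
`a = 19` → a = 19
`a -= 10` → a = 9
So a = 9

Answer: 9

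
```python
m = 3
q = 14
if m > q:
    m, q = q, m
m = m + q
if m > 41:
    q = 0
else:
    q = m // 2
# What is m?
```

Trace:
`m = 3` → m = 3
`q = 14` → q = 14
`if m > q: ...` → m > q is False → no variable changes
`m = m + q` → m = 17
`if m > 41: ...` → m > 41 is False, take else branch → q = 8
So m = 17

Answer: 17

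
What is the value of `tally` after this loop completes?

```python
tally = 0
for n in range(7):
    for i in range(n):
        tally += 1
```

Triangle number: 0+1+2+...+6
`tally` takes the values: 0 → 1 → 2 → 3 → 4 → 5 → 6 → 7 → 8 → 9 → 10 → 11 → 12 → 13 → 14 → 15 → 16 → 17 → 18 → 19 → 20 → 21

Answer: 21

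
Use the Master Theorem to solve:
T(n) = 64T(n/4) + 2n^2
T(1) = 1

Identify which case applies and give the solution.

a=64, b=4, f(n)=2n^2. log_4(64) = 3. Since c=2 < 3, Case 1 applies: T(n) = Θ(n^log_b(a)) = O(n^3).

Answer: O(n^3) - Case 1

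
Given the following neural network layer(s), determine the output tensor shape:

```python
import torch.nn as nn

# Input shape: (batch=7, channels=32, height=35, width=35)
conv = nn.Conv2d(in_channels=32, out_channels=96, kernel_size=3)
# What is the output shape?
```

Input: (7, 32, 35, 35) -> Output: (7, 96, 33, 33)

Answer: (7, 96, 33, 33)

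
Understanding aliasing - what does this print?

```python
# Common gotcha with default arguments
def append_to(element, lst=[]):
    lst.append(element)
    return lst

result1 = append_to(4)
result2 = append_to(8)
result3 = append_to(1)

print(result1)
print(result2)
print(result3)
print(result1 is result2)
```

Key concept: mutable default argument gotcha.
Step by step:
`result1 = append_to(4)` → result1 = [4]
`result2 = append_to(8)` → result1 = [4, 8] (same object as result2); result2 = [4, 8] (same object as result1)
`result3 = append_to(1)` → result1 = [4, 8, 1] (same object as result2, result3); result2 = [4, 8, 1] (same object as result1, result3); result3 = [4, 8, 1] (same object as result1, result2)
`print(result1)` → prints [4, 8, 1]
`print(result2)` → prints [4, 8, 1]
`print(result3)` → prints [4, 8, 1]
`print(result1 is result2)` → prints True

Answer:
[4, 8, 1]
[4, 8, 1]
[4, 8, 1]
True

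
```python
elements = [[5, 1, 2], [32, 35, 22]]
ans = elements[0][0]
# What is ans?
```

Trace:
`elements = [[5, 1, 2], [32, 35, 22]]` → elements = [[5, 1, 2], [32, 35, 22]]
`ans = elements[0][0]` → ans = 5
So ans = 5

Answer: 5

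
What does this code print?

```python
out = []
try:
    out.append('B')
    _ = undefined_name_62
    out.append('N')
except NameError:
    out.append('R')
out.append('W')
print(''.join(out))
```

Execution trace: 'B' (try body) → 'R' (except NameError) → 'W' (after the try/except). Output: BRW

Answer: BRW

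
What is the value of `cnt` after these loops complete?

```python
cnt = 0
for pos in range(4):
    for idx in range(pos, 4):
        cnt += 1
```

Upper triangle: 4 + 3 + ... + 1
`cnt` takes the values: 0 → 1 → 2 → 3 → 4 → 5 → 6 → 7 → 8 → 9 → 10

Answer: 10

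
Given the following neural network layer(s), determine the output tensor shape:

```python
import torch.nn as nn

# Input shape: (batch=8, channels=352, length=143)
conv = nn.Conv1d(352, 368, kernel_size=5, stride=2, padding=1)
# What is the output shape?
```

Input: (8, 352, 143) -> Output: (8, 368, 71)

Answer: (8, 368, 71)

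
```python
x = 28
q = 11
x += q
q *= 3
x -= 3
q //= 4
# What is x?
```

Trace:
`x = 28` → x = 28
`q = 11` → q = 11
`x += q` → x = 39
`q *= 3` → q = 33
`x -= 3` → x = 36
`q //= 4` → q = 8
So x = 36

Answer: 36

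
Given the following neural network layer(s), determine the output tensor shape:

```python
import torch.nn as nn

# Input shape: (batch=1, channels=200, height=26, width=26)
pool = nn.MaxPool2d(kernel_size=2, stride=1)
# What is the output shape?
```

Input: (1, 200, 26, 26) -> Output: (1, 200, 25, 25)

Answer: (1, 200, 25, 25)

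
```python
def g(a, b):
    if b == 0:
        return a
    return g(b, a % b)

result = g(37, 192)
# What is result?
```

g(37, 192) -> g(192, 37) -> g(37, 7) -> g(7, 2) -> g(2, 1) -> g(1, 0) -> 1

Answer: 1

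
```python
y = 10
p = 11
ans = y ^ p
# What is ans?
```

Trace:
`y = 10` → y = 10
`p = 11` → p = 11
`ans = y ^ p` → ans = 1
So ans = 1

Answer: 1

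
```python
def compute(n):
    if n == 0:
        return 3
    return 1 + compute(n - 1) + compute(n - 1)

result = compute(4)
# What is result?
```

compute(n) = 1 + 2·compute(n-1), compute(0)=3. Closed form: (3+1)·2^4 - 1 = 63.

Answer: 63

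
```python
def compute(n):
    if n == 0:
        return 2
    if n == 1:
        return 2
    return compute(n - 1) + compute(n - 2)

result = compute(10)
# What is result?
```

Build up from base cases: compute(0)=2, compute(1)=2, compute(2)=4, compute(3)=6, compute(4)=10, compute(5)=16, compute(6)=26, ..., compute(10)=178

Answer: 178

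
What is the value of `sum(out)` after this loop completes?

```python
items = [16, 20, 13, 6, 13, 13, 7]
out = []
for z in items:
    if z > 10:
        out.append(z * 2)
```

Sum of doubled values > 10
`out` takes the values: [] → [32] → [32, 40] → [32, 40, 26] → [32, 40, 26, 26] → [32, 40, 26, 26, 26]
So `sum(out)` = 150

Answer: 150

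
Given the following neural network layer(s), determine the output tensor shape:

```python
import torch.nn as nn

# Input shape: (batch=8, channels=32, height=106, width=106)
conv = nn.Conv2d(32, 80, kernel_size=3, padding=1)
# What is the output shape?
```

Input: (8, 32, 106, 106) -> Output: (8, 80, 106, 106)

Answer: (8, 80, 106, 106)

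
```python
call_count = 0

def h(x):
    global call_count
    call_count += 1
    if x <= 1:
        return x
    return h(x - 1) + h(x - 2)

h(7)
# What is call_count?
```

Calls(x) = 1 + Calls(x-1) + Calls(x-2); Calls(0)=Calls(1)=1. For x=7 this gives 41.

Answer: 41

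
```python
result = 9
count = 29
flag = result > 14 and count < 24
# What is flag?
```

Trace:
`result = 9` → result = 9
`count = 29` → count = 29
`flag = result > 14 and count < 24` → flag = False
So flag = False

Answer: False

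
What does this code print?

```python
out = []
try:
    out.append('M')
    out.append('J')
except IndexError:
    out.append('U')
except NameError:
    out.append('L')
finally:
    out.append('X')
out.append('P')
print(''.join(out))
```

Execution trace: 'M' (try body) → 'J' (try body, no exception) → 'X' (finally) → 'P' (after the try/except). Output: MJXP

Answer: MJXP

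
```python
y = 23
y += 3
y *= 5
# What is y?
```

Trace:
`y = 23` → y = 23
`y += 3` → y = 26
`y *= 5` → y = 130
So y = 130

Answer: 130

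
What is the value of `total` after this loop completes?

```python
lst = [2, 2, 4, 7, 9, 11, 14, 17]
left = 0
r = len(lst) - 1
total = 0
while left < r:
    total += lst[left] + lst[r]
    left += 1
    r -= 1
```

Sum of pairs from ends
`total` takes the values: 0 → 19 → 35 → 50 → 66

Answer: 66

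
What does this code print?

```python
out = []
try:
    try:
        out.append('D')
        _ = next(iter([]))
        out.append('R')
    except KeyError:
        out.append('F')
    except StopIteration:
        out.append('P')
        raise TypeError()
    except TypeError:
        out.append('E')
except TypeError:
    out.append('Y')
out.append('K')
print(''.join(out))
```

Execution trace: 'D' (try body) → 'P' (except StopIteration) → 'Y' (outer except TypeError) → 'K' (after the try/except). Output: DPYK

Answer: DPYK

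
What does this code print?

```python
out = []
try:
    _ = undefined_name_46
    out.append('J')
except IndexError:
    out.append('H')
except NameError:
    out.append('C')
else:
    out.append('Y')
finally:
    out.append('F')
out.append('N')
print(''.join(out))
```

Execution trace: 'C' (except NameError) → 'F' (finally) → 'N' (after the try/except). Output: CFN

Answer: CFN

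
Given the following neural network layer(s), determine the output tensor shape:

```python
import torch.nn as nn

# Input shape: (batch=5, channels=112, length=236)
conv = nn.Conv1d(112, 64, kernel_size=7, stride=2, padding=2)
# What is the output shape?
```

Input: (5, 112, 236) -> Output: (5, 64, 117)

Answer: (5, 64, 117)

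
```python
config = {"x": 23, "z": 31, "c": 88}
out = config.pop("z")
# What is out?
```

Trace:
`config = {"x": 23, "z": 31, "c": 88}` → config = {'x': 23, 'z': 31, 'c': 88}
`out = config.pop("z")` → config = {'x': 23, 'c': 88}; out = 31
So out = 31

Answer: 31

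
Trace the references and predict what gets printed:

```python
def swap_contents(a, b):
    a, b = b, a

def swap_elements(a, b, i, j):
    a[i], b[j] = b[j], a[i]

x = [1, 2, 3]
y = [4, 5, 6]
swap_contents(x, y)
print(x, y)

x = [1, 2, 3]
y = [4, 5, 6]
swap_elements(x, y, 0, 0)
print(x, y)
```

Key concept: parameter rebinding vs mutation.
Step by step:
`x = [1, 2, 3]` → x = [1, 2, 3]
`y = [4, 5, 6]` → y = [4, 5, 6]
`swap_contents(x, y)` → no visible change to tracked variables
`print(x, y)` → prints [1, 2, 3] [4, 5, 6]
`x = [1, 2, 3]` → x = [1, 2, 3]
`y = [4, 5, 6]` → y = [4, 5, 6]
`swap_elements(x, y, 0, 0)` → x = [4, 2, 3]; y = [1, 5, 6]
`print(x, y)` → prints [4, 2, 3] [1, 5, 6]

Answer:
[1, 2, 3] [4, 5, 6]
[4, 2, 3] [1, 5, 6]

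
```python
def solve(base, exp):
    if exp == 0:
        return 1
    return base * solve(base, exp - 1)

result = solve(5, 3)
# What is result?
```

solve(5, 3) = 5 * 5 * 5 = 125

Answer: 125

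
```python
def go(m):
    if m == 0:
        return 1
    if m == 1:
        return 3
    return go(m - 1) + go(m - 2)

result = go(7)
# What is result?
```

Build up from base cases: go(0)=1, go(1)=3, go(2)=4, go(3)=7, go(4)=11, go(5)=18, go(6)=29, ..., go(7)=47

Answer: 47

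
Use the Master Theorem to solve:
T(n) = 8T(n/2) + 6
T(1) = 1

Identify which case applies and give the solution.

a=8, b=2, f(n)=6. log_2(8) = 3. Since c=0 < 3, Case 1 applies: T(n) = Θ(n^log_b(a)) = O(n^3).

Answer: O(n^3) - Case 1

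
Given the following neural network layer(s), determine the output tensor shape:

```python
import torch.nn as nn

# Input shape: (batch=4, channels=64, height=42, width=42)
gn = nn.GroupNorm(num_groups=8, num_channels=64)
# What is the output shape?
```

Input: (4, 64, 42, 42) -> Output: (4, 64, 42, 42)

Answer: (4, 64, 42, 42)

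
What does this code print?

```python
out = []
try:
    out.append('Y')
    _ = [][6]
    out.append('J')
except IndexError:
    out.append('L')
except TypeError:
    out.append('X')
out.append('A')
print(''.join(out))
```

Execution trace: 'Y' (try body) → 'L' (except IndexError) → 'A' (after the try/except). Output: YLA

Answer: YLA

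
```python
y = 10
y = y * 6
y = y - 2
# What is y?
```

Trace:
`y = 10` → y = 10
`y = y * 6` → y = 60
`y = y - 2` → y = 58
So y = 58

Answer: 58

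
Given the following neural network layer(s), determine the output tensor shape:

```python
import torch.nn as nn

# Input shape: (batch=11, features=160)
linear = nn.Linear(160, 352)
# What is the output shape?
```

Input: (11, 160) -> Output: (11, 352)

Answer: (11, 352)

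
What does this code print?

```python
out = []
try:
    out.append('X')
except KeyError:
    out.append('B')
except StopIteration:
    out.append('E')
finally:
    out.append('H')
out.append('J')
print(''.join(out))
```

Execution trace: 'X' (try body, no exception) → 'H' (finally) → 'J' (after the try/except). Output: XHJ

Answer: XHJ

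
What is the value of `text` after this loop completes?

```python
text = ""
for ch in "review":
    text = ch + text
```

Reverse 'review'
`text` takes the values: "" → "r" → "er" → "ver" → "iver" → "eiver" → "weiver"

Answer: "weiver"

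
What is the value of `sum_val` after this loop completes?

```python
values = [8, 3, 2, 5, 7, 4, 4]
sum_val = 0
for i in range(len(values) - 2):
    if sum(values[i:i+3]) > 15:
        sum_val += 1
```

Count windows with sum > 15
`sum_val` takes the values: 0 → 1

Answer: 1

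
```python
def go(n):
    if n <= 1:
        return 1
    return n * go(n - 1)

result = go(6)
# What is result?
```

go(6) = 6 * 5 * 4 * 3 * 2 * 1 = 720

Answer: 720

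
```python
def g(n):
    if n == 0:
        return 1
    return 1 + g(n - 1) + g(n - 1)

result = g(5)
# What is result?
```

g(n) = 1 + 2·g(n-1), g(0)=1. Closed form: (1+1)·2^5 - 1 = 63.

Answer: 63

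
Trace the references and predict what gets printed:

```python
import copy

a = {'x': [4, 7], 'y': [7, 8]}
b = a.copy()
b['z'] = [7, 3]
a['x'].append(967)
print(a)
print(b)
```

Key concept: shallow copy of dict with mutable values.
Step by step:
`a = {'x': [4, 7], 'y': [7, 8]}` → a = {'x': [4, 7], 'y': [7, 8]}
`b = a.copy()` → b = {'x': [4, 7], 'y': [7, 8]}
`b['z'] = [7, 3]` → b = {'x': [4, 7], 'y': [7, 8], 'z': [7, 3]}
`a['x'].append(967)` → a = {'x': [4, 7, 967], 'y': [7, 8]}; b = {'x': [4, 7, 967], 'y': [7, 8], 'z': [7, 3]}
`print(a)` → prints {'x': [4, 7, 967], 'y': [7, 8]}
`print(b)` → prints {'x': [4, 7, 967], 'y': [7, 8], 'z': [7, 3]}

Answer:
{'x': [4, 7, 967], 'y': [7, 8]}
{'x': [4, 7, 967], 'y': [7, 8], 'z': [7, 3]}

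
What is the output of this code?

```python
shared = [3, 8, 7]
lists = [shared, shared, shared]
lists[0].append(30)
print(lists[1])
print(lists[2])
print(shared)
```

Key concept: list of same reference.
Step by step:
`shared = [3, 8, 7]` → shared = [3, 8, 7]
`lists = [shared, shared, shared]` → lists = [[3, 8, 7], [3, 8, 7], [3, 8, 7]]
`lists[0].append(30)` → shared = [3, 8, 7, 30]; lists = [[3, 8, 7, 30], [3, 8, 7, 30], [3, 8, 7, 30]]
`print(lists[1])` → prints [3, 8, 7, 30]
`print(lists[2])` → prints [3, 8, 7, 30]
`print(shared)` → prints [3, 8, 7, 30]

Answer:
[3, 8, 7, 30]
[3, 8, 7, 30]
[3, 8, 7, 30]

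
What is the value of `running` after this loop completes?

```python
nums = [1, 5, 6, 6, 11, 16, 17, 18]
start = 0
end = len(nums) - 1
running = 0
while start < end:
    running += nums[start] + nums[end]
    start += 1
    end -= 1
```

Sum of pairs from ends
`running` takes the values: 0 → 19 → 41 → 63 → 80

Answer: 80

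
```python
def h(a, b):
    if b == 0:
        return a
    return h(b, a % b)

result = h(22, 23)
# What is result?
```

h(22, 23) -> h(23, 22) -> h(22, 1) -> h(1, 0) -> 1

Answer: 1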